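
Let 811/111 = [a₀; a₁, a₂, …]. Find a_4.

3

811 = 7·111 + 34   →  a_0 = 7
111 = 3·34 + 9   →  a_1 = 3
34 = 3·9 + 7   →  a_2 = 3
9 = 1·7 + 2   →  a_3 = 1
7 = 3·2 + 1   →  a_4 = 3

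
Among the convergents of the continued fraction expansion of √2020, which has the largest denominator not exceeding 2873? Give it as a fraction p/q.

72765/1619

√2020 = [44; 1, 16, 1, 88, …] (period length 4).
Convergents:
  p_0/q_0 = 44/1
  p_1/q_1 = 45/1
  p_2/q_2 = 764/17
  p_3/q_3 = 809/18
  p_4/q_4 = 71956/1601
  p_5/q_5 = 72765/1619
  p_6/q_6 = 1236196/27505
q_5 = 1619 ≤ 2873 < 27505 = q_6, so the answer is 72765/1619.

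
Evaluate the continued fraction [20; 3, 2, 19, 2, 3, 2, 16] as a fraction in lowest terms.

Using pₖ = aₖpₖ₋₁ + pₖ₋₂ and qₖ = aₖqₖ₋₁ + qₖ₋₂:
  k=0: a=20, p=20, q=1
  k=1: a=3, p=61, q=3
  k=2: a=2, p=142, q=7
  k=3: a=19, p=2759, q=136
  k=4: a=2, p=5660, q=279
  k=5: a=3, p=19739, q=973
  k=6: a=2, p=45138, q=2225
  k=7: a=16, p=741947, q=36573

741947/36573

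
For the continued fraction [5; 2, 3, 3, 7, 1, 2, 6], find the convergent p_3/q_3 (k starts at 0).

125/23

Using pₖ = aₖpₖ₋₁ + pₖ₋₂, qₖ = aₖqₖ₋₁ + qₖ₋₂ (with p₋₁=1, p₋₂=0, q₋₁=0, q₋₂=1):
  k=0: a=5, p=5, q=1
  k=1: a=2, p=11, q=2
  k=2: a=3, p=38, q=7
  k=3: a=3, p=125, q=23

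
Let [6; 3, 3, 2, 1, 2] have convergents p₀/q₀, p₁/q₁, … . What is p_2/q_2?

Using pₖ = aₖpₖ₋₁ + pₖ₋₂, qₖ = aₖqₖ₋₁ + qₖ₋₂ (with p₋₁=1, p₋₂=0, q₋₁=0, q₋₂=1):
  k=0: a=6, p=6, q=1
  k=1: a=3, p=19, q=3
  k=2: a=3, p=63, q=10

63/10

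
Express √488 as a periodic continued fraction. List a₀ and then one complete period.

[22; 11, 44]

a₀ = ⌊√488⌋ = 22.
With m₀=0, d₀=1 and mₖ₊₁ = dₖaₖ − mₖ, dₖ₊₁ = (n − mₖ₊₁²)/dₖ, aₖ₊₁ = ⌊(a₀+mₖ₊₁)/dₖ₊₁⌋:
  k=1: m=22, d=4, a=11
  k=2: m=22, d=1, a=44
d=1 and a=2a₀=44 at k=2, so the next step gives (m, d) = (22, 4) again — its k=1 value — and the period has length 2.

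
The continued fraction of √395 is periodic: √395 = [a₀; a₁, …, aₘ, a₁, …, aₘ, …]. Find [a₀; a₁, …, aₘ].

[19; 1, 6, 1, 38]

a₀ = ⌊√395⌋ = 19.
With m₀=0, d₀=1 and mₖ₊₁ = dₖaₖ − mₖ, dₖ₊₁ = (n − mₖ₊₁²)/dₖ, aₖ₊₁ = ⌊(a₀+mₖ₊₁)/dₖ₊₁⌋:
  k=1: m=19, d=34, a=1
  k=2: m=15, d=5, a=6
  k=3: m=15, d=34, a=1
  k=4: m=19, d=1, a=38
d=1 and a=2a₀=38 at k=4, so the next step gives (m, d) = (19, 34) again — its k=1 value — and the period has length 4.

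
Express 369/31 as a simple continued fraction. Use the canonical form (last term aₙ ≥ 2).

[11; 1, 9, 3]

369 = 11*31 + 28
31 = 1*28 + 3
28 = 9*3 + 1
3 = 3*1 + 0  (stop)
So 369/31 = [11; 1, 9, 3].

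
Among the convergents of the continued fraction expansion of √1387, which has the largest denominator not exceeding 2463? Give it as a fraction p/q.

√1387 = [37; 4, 8, 37, 8, 4, 74, …] (period length 6).
Convergents:
  p_0/q_0 = 37/1
  p_1/q_1 = 149/4
  p_2/q_2 = 1229/33
  p_3/q_3 = 45622/1225
  p_4/q_4 = 366205/9833
q_3 = 1225 ≤ 2463 < 9833 = q_4, so the answer is 45622/1225.

45622/1225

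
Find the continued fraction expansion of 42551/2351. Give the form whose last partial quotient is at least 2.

[18; 10, 11, 10, 2]

42551 = 18·2351 + 233
2351 = 10·233 + 21
233 = 11·21 + 2
21 = 10·2 + 1
2 = 2·1 + 0  (stop)
So 42551/2351 = [18; 10, 11, 10, 2].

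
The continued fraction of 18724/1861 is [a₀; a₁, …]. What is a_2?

3

18724 = 10·1861 + 114   →  a_0 = 10
1861 = 16·114 + 37   →  a_1 = 16
114 = 3·37 + 3   →  a_2 = 3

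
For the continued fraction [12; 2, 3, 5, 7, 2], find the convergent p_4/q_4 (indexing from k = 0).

3307/266

Using pₖ = aₖpₖ₋₁ + pₖ₋₂, qₖ = aₖqₖ₋₁ + qₖ₋₂ (with p₋₁=1, p₋₂=0, q₋₁=0, q₋₂=1):
  k=0: a=12, p=12, q=1
  k=1: a=2, p=25, q=2
  k=2: a=3, p=87, q=7
  k=3: a=5, p=460, q=37
  k=4: a=7, p=3307, q=266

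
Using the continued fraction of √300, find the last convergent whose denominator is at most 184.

1351/78

√300 = [17; 3, 8, 3, 34, …] (period length 4).
Convergents:
  p_0/q_0 = 17/1
  p_1/q_1 = 52/3
  p_2/q_2 = 433/25
  p_3/q_3 = 1351/78
  p_4/q_4 = 46367/2677
q_3 = 78 ≤ 184 < 2677 = q_4, so the answer is 1351/78.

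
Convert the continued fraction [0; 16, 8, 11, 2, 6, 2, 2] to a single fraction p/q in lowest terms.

6397/103143

Using pₖ = aₖpₖ₋₁ + pₖ₋₂ and qₖ = aₖqₖ₋₁ + qₖ₋₂:
  k=0: a=0, p=0, q=1
  k=1: a=16, p=1, q=16
  k=2: a=8, p=8, q=129
  k=3: a=11, p=89, q=1435
  k=4: a=2, p=186, q=2999
  k=5: a=6, p=1205, q=19429
  k=6: a=2, p=2596, q=41857
  k=7: a=2, p=6397, q=103143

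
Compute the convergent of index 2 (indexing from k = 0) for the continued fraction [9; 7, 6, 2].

393/43

Using pₖ = aₖpₖ₋₁ + pₖ₋₂, qₖ = aₖqₖ₋₁ + qₖ₋₂ (with p₋₁=1, p₋₂=0, q₋₁=0, q₋₂=1):
  k=0: a=9, p=9, q=1
  k=1: a=7, p=64, q=7
  k=2: a=6, p=393, q=43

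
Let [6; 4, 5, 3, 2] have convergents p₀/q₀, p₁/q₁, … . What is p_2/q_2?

Using pₖ = aₖpₖ₋₁ + pₖ₋₂, qₖ = aₖqₖ₋₁ + qₖ₋₂ (with p₋₁=1, p₋₂=0, q₋₁=0, q₋₂=1):
  k=0: a=6, p=6, q=1
  k=1: a=4, p=25, q=4
  k=2: a=5, p=131, q=21

131/21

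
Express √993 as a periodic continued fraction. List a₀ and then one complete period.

[31; 1, 1, 20, 1, 1, 62]

a₀ = ⌊√993⌋ = 31.
With m₀=0, d₀=1 and mₖ₊₁ = dₖaₖ − mₖ, dₖ₊₁ = (n − mₖ₊₁²)/dₖ, aₖ₊₁ = ⌊(a₀+mₖ₊₁)/dₖ₊₁⌋:
  k=1: m=31, d=32, a=1
  k=2: m=1, d=31, a=1
  k=3: m=30, d=3, a=20
  k=4: m=30, d=31, a=1
  k=5: m=1, d=32, a=1
  k=6: m=31, d=1, a=62
d=1 and a=2a₀=62 at k=6, so the next step gives (m, d) = (31, 32) again — its k=1 value — and the period has length 6.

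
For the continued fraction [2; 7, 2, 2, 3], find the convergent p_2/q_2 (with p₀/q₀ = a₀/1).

Using pₖ = aₖpₖ₋₁ + pₖ₋₂, qₖ = aₖqₖ₋₁ + qₖ₋₂ (with p₋₁=1, p₋₂=0, q₋₁=0, q₋₂=1):
  k=0: a=2, p=2, q=1
  k=1: a=7, p=15, q=7
  k=2: a=2, p=32, q=15

32/15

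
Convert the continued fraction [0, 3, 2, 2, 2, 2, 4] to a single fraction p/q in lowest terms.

Fold from the inside: start with 4/1.
  2 + 1/4 = 9/4
  2 + 4/9 = 22/9
  2 + 9/22 = 53/22
  2 + 22/53 = 128/53
  3 + 53/128 = 437/128
  0 + 128/437 = 128/437

128/437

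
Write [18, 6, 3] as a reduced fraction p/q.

345/19

Fold from the inside: start with 3/1.
  6 + 1/3 = 19/3
  18 + 3/19 = 345/19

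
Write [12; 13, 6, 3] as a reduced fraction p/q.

3019/250

Fold from the inside: start with 3/1.
  6 + 1/3 = 19/3
  13 + 3/19 = 250/19
  12 + 19/250 = 3019/250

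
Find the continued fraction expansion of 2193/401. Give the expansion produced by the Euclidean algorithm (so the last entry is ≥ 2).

[5; 2, 7, 1, 1, 12]

2193 = 5×401 + 188
401 = 2×188 + 25
188 = 7×25 + 13
25 = 1×13 + 12
13 = 1×12 + 1
12 = 12×1 + 0  (stop)
So 2193/401 = [5; 2, 7, 1, 1, 12].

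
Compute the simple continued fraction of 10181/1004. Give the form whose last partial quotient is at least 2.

10181 = 10*1004 + 141
1004 = 7*141 + 17
141 = 8*17 + 5
17 = 3*5 + 2
5 = 2*2 + 1
2 = 2*1 + 0  (stop)
So 10181/1004 = [10; 7, 8, 3, 2, 2].

[10; 7, 8, 3, 2, 2]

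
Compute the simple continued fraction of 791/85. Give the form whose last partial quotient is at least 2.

791 = 9*85 + 26
85 = 3*26 + 7
26 = 3*7 + 5
7 = 1*5 + 2
5 = 2*2 + 1
2 = 2*1 + 0  (stop)
So 791/85 = [9; 3, 3, 1, 2, 2].

[9; 3, 3, 1, 2, 2]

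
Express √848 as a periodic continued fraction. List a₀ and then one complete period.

[29; 8, 3, 3, 3, 8, 58]

a₀ = ⌊√848⌋ = 29.
With m₀=0, d₀=1 and mₖ₊₁ = dₖaₖ − mₖ, dₖ₊₁ = (n − mₖ₊₁²)/dₖ, aₖ₊₁ = ⌊(a₀+mₖ₊₁)/dₖ₊₁⌋:
  k=1: m=29, d=7, a=8
  k=2: m=27, d=17, a=3
  k=3: m=24, d=16, a=3
  k=4: m=24, d=17, a=3
  k=5: m=27, d=7, a=8
  k=6: m=29, d=1, a=58
d=1 and a=2a₀=58 at k=6, so the next step gives (m, d) = (29, 7) again — its k=1 value — and the period has length 6.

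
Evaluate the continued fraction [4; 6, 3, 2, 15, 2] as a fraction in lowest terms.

5831/1402

Using pₖ = aₖpₖ₋₁ + pₖ₋₂ and qₖ = aₖqₖ₋₁ + qₖ₋₂:
  k=0: a=4, p=4, q=1
  k=1: a=6, p=25, q=6
  k=2: a=3, p=79, q=19
  k=3: a=2, p=183, q=44
  k=4: a=15, p=2824, q=679
  k=5: a=2, p=5831, q=1402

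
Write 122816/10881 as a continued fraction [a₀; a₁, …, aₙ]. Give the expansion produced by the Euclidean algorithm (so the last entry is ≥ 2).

[11; 3, 2, 13, 3, 18, 2]

122816 = 11·10881 + 3125
10881 = 3·3125 + 1506
3125 = 2·1506 + 113
1506 = 13·113 + 37
113 = 3·37 + 2
37 = 18·2 + 1
2 = 2·1 + 0  (stop)
So 122816/10881 = [11; 3, 2, 13, 3, 18, 2].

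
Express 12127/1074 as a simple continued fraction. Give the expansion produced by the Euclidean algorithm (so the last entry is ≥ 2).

12127 = 11·1074 + 313
1074 = 3·313 + 135
313 = 2·135 + 43
135 = 3·43 + 6
43 = 7·6 + 1
6 = 6·1 + 0  (stop)
So 12127/1074 = [11; 3, 2, 3, 7, 6].

[11; 3, 2, 3, 7, 6]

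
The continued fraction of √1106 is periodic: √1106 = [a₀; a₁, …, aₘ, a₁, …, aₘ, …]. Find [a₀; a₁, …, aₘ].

a₀ = ⌊√1106⌋ = 33.

[33; 3, 1, 8, 1, 3, 66]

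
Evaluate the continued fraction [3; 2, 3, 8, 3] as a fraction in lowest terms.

621/181

Using pₖ = aₖpₖ₋₁ + pₖ₋₂ and qₖ = aₖqₖ₋₁ + qₖ₋₂:
  k=0: a=3, p=3, q=1
  k=1: a=2, p=7, q=2
  k=2: a=3, p=24, q=7
  k=3: a=8, p=199, q=58
  k=4: a=3, p=621, q=181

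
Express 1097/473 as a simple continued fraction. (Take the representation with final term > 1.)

[2; 3, 7, 1, 1, 4, 2]

1097 = 2·473 + 151
473 = 3·151 + 20
151 = 7·20 + 11
20 = 1·11 + 9
11 = 1·9 + 2
9 = 4·2 + 1
2 = 2·1 + 0  (stop)
So 1097/473 = [2; 3, 7, 1, 1, 4, 2].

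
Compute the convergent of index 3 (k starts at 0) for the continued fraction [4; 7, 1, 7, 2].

260/63

Using pₖ = aₖpₖ₋₁ + pₖ₋₂, qₖ = aₖqₖ₋₁ + qₖ₋₂ (with p₋₁=1, p₋₂=0, q₋₁=0, q₋₂=1):
  k=0: a=4, p=4, q=1
  k=1: a=7, p=29, q=7
  k=2: a=1, p=33, q=8
  k=3: a=7, p=260, q=63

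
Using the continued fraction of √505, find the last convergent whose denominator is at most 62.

809/36

√505 = [22; 2, 8, 2, 44, …] (period length 4).
Convergents:
  p_0/q_0 = 22/1
  p_1/q_1 = 45/2
  p_2/q_2 = 382/17
  p_3/q_3 = 809/36
  p_4/q_4 = 35978/1601
q_3 = 36 ≤ 62 < 1601 = q_4, so the answer is 809/36.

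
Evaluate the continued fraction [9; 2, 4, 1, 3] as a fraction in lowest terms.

397/42

Using pₖ = aₖpₖ₋₁ + pₖ₋₂ and qₖ = aₖqₖ₋₁ + qₖ₋₂:
  k=0: a=9, p=9, q=1
  k=1: a=2, p=19, q=2
  k=2: a=4, p=85, q=9
  k=3: a=1, p=104, q=11
  k=4: a=3, p=397, q=42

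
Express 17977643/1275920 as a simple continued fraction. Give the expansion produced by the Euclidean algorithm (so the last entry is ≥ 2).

[14; 11, 8, 2, 15, 8, 3, 17]

17977643 = 14*1275920 + 114763
1275920 = 11*114763 + 13527
114763 = 8*13527 + 6547
13527 = 2*6547 + 433
6547 = 15*433 + 52
433 = 8*52 + 17
52 = 3*17 + 1
17 = 17*1 + 0  (stop)
So 17977643/1275920 = [14; 11, 8, 2, 15, 8, 3, 17].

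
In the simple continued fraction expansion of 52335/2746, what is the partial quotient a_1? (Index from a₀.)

52335 = 19·2746 + 161   →  a_0 = 19
2746 = 17·161 + 9   →  a_1 = 17

17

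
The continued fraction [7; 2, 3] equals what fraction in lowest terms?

Fold from the inside: start with 3/1.
  2 + 1/3 = 7/3
  7 + 3/7 = 52/7

52/7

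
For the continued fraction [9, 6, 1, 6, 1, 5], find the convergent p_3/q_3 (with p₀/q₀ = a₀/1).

439/48

Using pₖ = aₖpₖ₋₁ + pₖ₋₂, qₖ = aₖqₖ₋₁ + qₖ₋₂ (with p₋₁=1, p₋₂=0, q₋₁=0, q₋₂=1):
  k=0: a=9, p=9, q=1
  k=1: a=6, p=55, q=6
  k=2: a=1, p=64, q=7
  k=3: a=6, p=439, q=48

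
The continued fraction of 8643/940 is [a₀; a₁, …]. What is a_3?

3

8643 = 9·940 + 183   →  a_0 = 9
940 = 5·183 + 25   →  a_1 = 5
183 = 7·25 + 8   →  a_2 = 7
25 = 3·8 + 1   →  a_3 = 3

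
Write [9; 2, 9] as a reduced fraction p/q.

Fold from the inside: start with 9/1.
  2 + 1/9 = 19/9
  9 + 9/19 = 180/19

180/19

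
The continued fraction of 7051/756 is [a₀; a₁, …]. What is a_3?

2

7051 = 9·756 + 247   →  a_0 = 9
756 = 3·247 + 15   →  a_1 = 3
247 = 16·15 + 7   →  a_2 = 16
15 = 2·7 + 1   →  a_3 = 2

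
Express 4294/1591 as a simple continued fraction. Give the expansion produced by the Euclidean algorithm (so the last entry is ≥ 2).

4294 = 2×1591 + 1112
1591 = 1×1112 + 479
1112 = 2×479 + 154
479 = 3×154 + 17
154 = 9×17 + 1
17 = 17×1 + 0  (stop)
So 4294/1591 = [2; 1, 2, 3, 9, 17].

[2; 1, 2, 3, 9, 17]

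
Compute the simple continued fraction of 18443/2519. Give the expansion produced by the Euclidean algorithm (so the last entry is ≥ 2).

18443 = 7·2519 + 810
2519 = 3·810 + 89
810 = 9·89 + 9
89 = 9·9 + 8
9 = 1·8 + 1
8 = 8·1 + 0  (stop)
So 18443/2519 = [7; 3, 9, 9, 1, 8].

[7; 3, 9, 9, 1, 8]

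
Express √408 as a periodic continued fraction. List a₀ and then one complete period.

[20; 5, 40]

a₀ = ⌊√408⌋ = 20.
With m₀=0, d₀=1 and mₖ₊₁ = dₖaₖ − mₖ, dₖ₊₁ = (n − mₖ₊₁²)/dₖ, aₖ₊₁ = ⌊(a₀+mₖ₊₁)/dₖ₊₁⌋:
  k=1: m=20, d=8, a=5
  k=2: m=20, d=1, a=40
d=1 and a=2a₀=40 at k=2, so the next step gives (m, d) = (20, 8) again — its k=1 value — and the period has length 2.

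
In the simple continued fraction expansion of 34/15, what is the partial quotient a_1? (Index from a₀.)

3

34 = 2·15 + 4   →  a_0 = 2
15 = 3·4 + 3   →  a_1 = 3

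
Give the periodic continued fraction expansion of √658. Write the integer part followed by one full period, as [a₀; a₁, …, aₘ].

a₀ = ⌊√658⌋ = 25.
With m₀=0, d₀=1 and mₖ₊₁ = dₖaₖ − mₖ, dₖ₊₁ = (n − mₖ₊₁²)/dₖ, aₖ₊₁ = ⌊(a₀+mₖ₊₁)/dₖ₊₁⌋:
  k=1: m=25, d=33, a=1
  k=2: m=8, d=18, a=1
  k=3: m=10, d=31, a=1
  k=4: m=21, d=7, a=6
  k=5: m=21, d=31, a=1
  k=6: m=10, d=18, a=1
  k=7: m=8, d=33, a=1
  k=8: m=25, d=1, a=50
d=1 and a=2a₀=50 at k=8, so the next step gives (m, d) = (25, 33) again — its k=1 value — and the period has length 8.

[25; 1, 1, 1, 6, 1, 1, 1, 50]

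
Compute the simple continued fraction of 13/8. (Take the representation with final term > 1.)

13 = 1×8 + 5
8 = 1×5 + 3
5 = 1×3 + 2
3 = 1×2 + 1
2 = 2×1 + 0  (stop)
So 13/8 = [1; 1, 1, 1, 2].

[1; 1, 1, 1, 2]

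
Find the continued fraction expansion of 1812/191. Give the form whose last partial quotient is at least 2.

[9; 2, 18, 1, 1, 2]

1812 = 9×191 + 93
191 = 2×93 + 5
93 = 18×5 + 3
5 = 1×3 + 2
3 = 1×2 + 1
2 = 2×1 + 0  (stop)
So 1812/191 = [9; 2, 18, 1, 1, 2].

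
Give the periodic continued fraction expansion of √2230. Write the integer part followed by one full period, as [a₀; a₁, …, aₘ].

a₀ = ⌊√2230⌋ = 47.

[47; 4, 2, 18, 2, 4, 94]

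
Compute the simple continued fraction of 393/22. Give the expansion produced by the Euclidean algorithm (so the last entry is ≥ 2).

393 = 17*22 + 19
22 = 1*19 + 3
19 = 6*3 + 1
3 = 3*1 + 0  (stop)
So 393/22 = [17; 1, 6, 3].

[17; 1, 6, 3]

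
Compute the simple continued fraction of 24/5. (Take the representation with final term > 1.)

24 = 4×5 + 4
5 = 1×4 + 1
4 = 4×1 + 0  (stop)
So 24/5 = [4; 1, 4].

[4; 1, 4]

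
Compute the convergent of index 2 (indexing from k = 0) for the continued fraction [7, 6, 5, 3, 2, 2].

222/31

Using pₖ = aₖpₖ₋₁ + pₖ₋₂, qₖ = aₖqₖ₋₁ + qₖ₋₂ (with p₋₁=1, p₋₂=0, q₋₁=0, q₋₂=1):
  k=0: a=7, p=7, q=1
  k=1: a=6, p=43, q=6
  k=2: a=5, p=222, q=31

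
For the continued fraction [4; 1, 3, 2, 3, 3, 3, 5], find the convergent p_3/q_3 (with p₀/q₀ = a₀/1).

43/9

Using pₖ = aₖpₖ₋₁ + pₖ₋₂, qₖ = aₖqₖ₋₁ + qₖ₋₂ (with p₋₁=1, p₋₂=0, q₋₁=0, q₋₂=1):
  k=0: a=4, p=4, q=1
  k=1: a=1, p=5, q=1
  k=2: a=3, p=19, q=4
  k=3: a=2, p=43, q=9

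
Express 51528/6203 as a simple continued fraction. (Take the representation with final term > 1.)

51528 = 8·6203 + 1904
6203 = 3·1904 + 491
1904 = 3·491 + 431
491 = 1·431 + 60
431 = 7·60 + 11
60 = 5·11 + 5
11 = 2·5 + 1
5 = 5·1 + 0  (stop)
So 51528/6203 = [8; 3, 3, 1, 7, 5, 2, 5].

[8; 3, 3, 1, 7, 5, 2, 5]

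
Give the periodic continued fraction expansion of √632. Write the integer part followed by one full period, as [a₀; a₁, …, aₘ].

a₀ = ⌊√632⌋ = 25.
With m₀=0, d₀=1 and mₖ₊₁ = dₖaₖ − mₖ, dₖ₊₁ = (n − mₖ₊₁²)/dₖ, aₖ₊₁ = ⌊(a₀+mₖ₊₁)/dₖ₊₁⌋:
  k=1: m=25, d=7, a=7
  k=2: m=24, d=8, a=6
  k=3: m=24, d=7, a=7
  k=4: m=25, d=1, a=50
d=1 and a=2a₀=50 at k=4, so the next step gives (m, d) = (25, 7) again — its k=1 value — and the period has length 4.

[25; 7, 6, 7, 50]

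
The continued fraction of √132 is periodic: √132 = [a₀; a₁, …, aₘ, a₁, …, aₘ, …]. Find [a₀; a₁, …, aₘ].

a₀ = ⌊√132⌋ = 11.
With m₀=0, d₀=1 and mₖ₊₁ = dₖaₖ − mₖ, dₖ₊₁ = (n − mₖ₊₁²)/dₖ, aₖ₊₁ = ⌊(a₀+mₖ₊₁)/dₖ₊₁⌋:
  k=1: m=11, d=11, a=2
  k=2: m=11, d=1, a=22
d=1 and a=2a₀=22 at k=2, so the next step gives (m, d) = (11, 11) again — its k=1 value — and the period has length 2.

[11; 2, 22]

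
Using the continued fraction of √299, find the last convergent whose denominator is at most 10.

√299 = [17; 3, 2, 3, 34, …] (period length 4).
Convergents:
  p_0/q_0 = 17/1
  p_1/q_1 = 52/3
  p_2/q_2 = 121/7
  p_3/q_3 = 415/24
q_2 = 7 ≤ 10 < 24 = q_3, so the answer is 121/7.

121/7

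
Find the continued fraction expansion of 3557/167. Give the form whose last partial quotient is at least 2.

[21; 3, 2, 1, 16]

3557 = 21×167 + 50
167 = 3×50 + 17
50 = 2×17 + 16
17 = 1×16 + 1
16 = 16×1 + 0  (stop)
So 3557/167 = [21; 3, 2, 1, 16].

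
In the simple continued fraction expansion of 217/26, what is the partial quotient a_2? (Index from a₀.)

217 = 8·26 + 9   →  a_0 = 8
26 = 2·9 + 8   →  a_1 = 2
9 = 1·8 + 1   →  a_2 = 1

1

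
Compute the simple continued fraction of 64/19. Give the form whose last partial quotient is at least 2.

[3; 2, 1, 2, 2]

64 = 3*19 + 7
19 = 2*7 + 5
7 = 1*5 + 2
5 = 2*2 + 1
2 = 2*1 + 0  (stop)
So 64/19 = [3; 2, 1, 2, 2].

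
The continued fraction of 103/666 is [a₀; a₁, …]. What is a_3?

6

103 = 0·666 + 103   →  a_0 = 0
666 = 6·103 + 48   →  a_1 = 6
103 = 2·48 + 7   →  a_2 = 2
48 = 6·7 + 6   →  a_3 = 6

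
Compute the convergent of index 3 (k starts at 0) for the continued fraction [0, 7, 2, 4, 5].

Using pₖ = aₖpₖ₋₁ + pₖ₋₂, qₖ = aₖqₖ₋₁ + qₖ₋₂ (with p₋₁=1, p₋₂=0, q₋₁=0, q₋₂=1):
  k=0: a=0, p=0, q=1
  k=1: a=7, p=1, q=7
  k=2: a=2, p=2, q=15
  k=3: a=4, p=9, q=67

9/67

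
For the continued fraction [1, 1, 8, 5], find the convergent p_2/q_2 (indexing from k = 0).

17/9

Using pₖ = aₖpₖ₋₁ + pₖ₋₂, qₖ = aₖqₖ₋₁ + qₖ₋₂ (with p₋₁=1, p₋₂=0, q₋₁=0, q₋₂=1):
  k=0: a=1, p=1, q=1
  k=1: a=1, p=2, q=1
  k=2: a=8, p=17, q=9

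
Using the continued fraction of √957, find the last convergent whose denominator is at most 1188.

14849/480

√957 = [30; 1, 14, 2, 14, 1, 60, …] (period length 6).
Convergents:
  p_0/q_0 = 30/1
  p_1/q_1 = 31/1
  p_2/q_2 = 464/15
  p_3/q_3 = 959/31
  p_4/q_4 = 13890/449
  p_5/q_5 = 14849/480
  p_6/q_6 = 904830/29249
q_5 = 480 ≤ 1188 < 29249 = q_6, so the answer is 14849/480.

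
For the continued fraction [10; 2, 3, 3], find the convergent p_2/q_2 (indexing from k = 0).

73/7

Using pₖ = aₖpₖ₋₁ + pₖ₋₂, qₖ = aₖqₖ₋₁ + qₖ₋₂ (with p₋₁=1, p₋₂=0, q₋₁=0, q₋₂=1):
  k=0: a=10, p=10, q=1
  k=1: a=2, p=21, q=2
  k=2: a=3, p=73, q=7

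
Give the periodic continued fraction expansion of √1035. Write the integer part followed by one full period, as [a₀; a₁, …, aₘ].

a₀ = ⌊√1035⌋ = 32.
With m₀=0, d₀=1 and mₖ₊₁ = dₖaₖ − mₖ, dₖ₊₁ = (n − mₖ₊₁²)/dₖ, aₖ₊₁ = ⌊(a₀+mₖ₊₁)/dₖ₊₁⌋:
  k=1: m=32, d=11, a=5
  k=2: m=23, d=46, a=1
  k=3: m=23, d=11, a=5
  k=4: m=32, d=1, a=64
d=1 and a=2a₀=64 at k=4, so the next step gives (m, d) = (32, 11) again — its k=1 value — and the period has length 4.

[32; 5, 1, 5, 64]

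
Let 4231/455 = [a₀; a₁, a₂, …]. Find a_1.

4231 = 9·455 + 136   →  a_0 = 9
455 = 3·136 + 47   →  a_1 = 3

3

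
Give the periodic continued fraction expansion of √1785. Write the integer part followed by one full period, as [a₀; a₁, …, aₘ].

a₀ = ⌊√1785⌋ = 42.
With m₀=0, d₀=1 and mₖ₊₁ = dₖaₖ − mₖ, dₖ₊₁ = (n − mₖ₊₁²)/dₖ, aₖ₊₁ = ⌊(a₀+mₖ₊₁)/dₖ₊₁⌋:
  k=1: m=42, d=21, a=4
  k=2: m=42, d=1, a=84
d=1 and a=2a₀=84 at k=2, so the next step gives (m, d) = (42, 21) again — its k=1 value — and the period has length 2.

[42; 4, 84]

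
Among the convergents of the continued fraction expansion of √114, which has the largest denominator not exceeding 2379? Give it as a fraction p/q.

22219/2081

√114 = [10; 1, 2, 10, 2, 1, 20, …] (period length 6).
Convergents:
  p_0/q_0 = 10/1
  p_1/q_1 = 11/1
  p_2/q_2 = 32/3
  p_3/q_3 = 331/31
  p_4/q_4 = 694/65
  p_5/q_5 = 1025/96
  p_6/q_6 = 21194/1985
  p_7/q_7 = 22219/2081
  p_8/q_8 = 65632/6147
q_7 = 2081 ≤ 2379 < 6147 = q_8, so the answer is 22219/2081.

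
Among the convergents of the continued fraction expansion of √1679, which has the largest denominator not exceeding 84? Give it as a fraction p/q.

√1679 = [40; 1, 39, 1, 80, …] (period length 4).
Convergents:
  p_0/q_0 = 40/1
  p_1/q_1 = 41/1
  p_2/q_2 = 1639/40
  p_3/q_3 = 1680/41
  p_4/q_4 = 136039/3320
q_3 = 41 ≤ 84 < 3320 = q_4, so the answer is 1680/41.

1680/41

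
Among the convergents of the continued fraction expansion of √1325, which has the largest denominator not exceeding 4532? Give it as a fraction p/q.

√1325 = [36; 2, 2, 72, …] (period length 3).
Convergents:
  p_0/q_0 = 36/1
  p_1/q_1 = 73/2
  p_2/q_2 = 182/5
  p_3/q_3 = 13177/362
  p_4/q_4 = 26536/729
  p_5/q_5 = 66249/1820
  p_6/q_6 = 4796464/131769
q_5 = 1820 ≤ 4532 < 131769 = q_6, so the answer is 66249/1820.

66249/1820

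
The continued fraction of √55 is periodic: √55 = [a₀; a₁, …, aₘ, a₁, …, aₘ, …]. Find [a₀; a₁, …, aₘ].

[7; 2, 2, 2, 14]

a₀ = ⌊√55⌋ = 7.
With m₀=0, d₀=1 and mₖ₊₁ = dₖaₖ − mₖ, dₖ₊₁ = (n − mₖ₊₁²)/dₖ, aₖ₊₁ = ⌊(a₀+mₖ₊₁)/dₖ₊₁⌋:
  k=1: m=7, d=6, a=2
  k=2: m=5, d=5, a=2
  k=3: m=5, d=6, a=2
  k=4: m=7, d=1, a=14
d=1 and a=2a₀=14 at k=4, so the next step gives (m, d) = (7, 6) again — its k=1 value — and the period has length 4.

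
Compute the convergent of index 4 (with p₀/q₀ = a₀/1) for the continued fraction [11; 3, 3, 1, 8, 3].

1289/114

Using pₖ = aₖpₖ₋₁ + pₖ₋₂, qₖ = aₖqₖ₋₁ + qₖ₋₂ (with p₋₁=1, p₋₂=0, q₋₁=0, q₋₂=1):
  k=0: a=11, p=11, q=1
  k=1: a=3, p=34, q=3
  k=2: a=3, p=113, q=10
  k=3: a=1, p=147, q=13
  k=4: a=8, p=1289, q=114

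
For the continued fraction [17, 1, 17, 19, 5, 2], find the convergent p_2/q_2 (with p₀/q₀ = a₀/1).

Using pₖ = aₖpₖ₋₁ + pₖ₋₂, qₖ = aₖqₖ₋₁ + qₖ₋₂ (with p₋₁=1, p₋₂=0, q₋₁=0, q₋₂=1):
  k=0: a=17, p=17, q=1
  k=1: a=1, p=18, q=1
  k=2: a=17, p=323, q=18

323/18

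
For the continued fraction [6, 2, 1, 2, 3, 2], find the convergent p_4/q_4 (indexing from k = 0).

172/27

Using pₖ = aₖpₖ₋₁ + pₖ₋₂, qₖ = aₖqₖ₋₁ + qₖ₋₂ (with p₋₁=1, p₋₂=0, q₋₁=0, q₋₂=1):
  k=0: a=6, p=6, q=1
  k=1: a=2, p=13, q=2
  k=2: a=1, p=19, q=3
  k=3: a=2, p=51, q=8
  k=4: a=3, p=172, q=27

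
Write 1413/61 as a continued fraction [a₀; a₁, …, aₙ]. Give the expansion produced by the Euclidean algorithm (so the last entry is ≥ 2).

1413 = 23·61 + 10
61 = 6·10 + 1
10 = 10·1 + 0  (stop)
So 1413/61 = [23; 6, 10].

[23; 6, 10]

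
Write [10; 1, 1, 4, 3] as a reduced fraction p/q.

Fold from the inside: start with 3/1.
  4 + 1/3 = 13/3
  1 + 3/13 = 16/13
  1 + 13/16 = 29/16
  10 + 16/29 = 306/29

306/29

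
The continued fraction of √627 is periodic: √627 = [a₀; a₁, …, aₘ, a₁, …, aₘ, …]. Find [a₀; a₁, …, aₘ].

[25; 25, 50]

a₀ = ⌊√627⌋ = 25.
With m₀=0, d₀=1 and mₖ₊₁ = dₖaₖ − mₖ, dₖ₊₁ = (n − mₖ₊₁²)/dₖ, aₖ₊₁ = ⌊(a₀+mₖ₊₁)/dₖ₊₁⌋:
  k=1: m=25, d=2, a=25
  k=2: m=25, d=1, a=50
d=1 and a=2a₀=50 at k=2, so the next step gives (m, d) = (25, 2) again — its k=1 value — and the period has length 2.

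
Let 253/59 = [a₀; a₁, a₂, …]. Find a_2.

2

253 = 4·59 + 17   →  a_0 = 4
59 = 3·17 + 8   →  a_1 = 3
17 = 2·8 + 1   →  a_2 = 2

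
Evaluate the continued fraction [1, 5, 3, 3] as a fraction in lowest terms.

Fold from the inside: start with 3/1.
  3 + 1/3 = 10/3
  5 + 3/10 = 53/10
  1 + 10/53 = 63/53

63/53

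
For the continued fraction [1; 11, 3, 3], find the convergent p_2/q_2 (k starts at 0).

Using pₖ = aₖpₖ₋₁ + pₖ₋₂, qₖ = aₖqₖ₋₁ + qₖ₋₂ (with p₋₁=1, p₋₂=0, q₋₁=0, q₋₂=1):
  k=0: a=1, p=1, q=1
  k=1: a=11, p=12, q=11
  k=2: a=3, p=37, q=34

37/34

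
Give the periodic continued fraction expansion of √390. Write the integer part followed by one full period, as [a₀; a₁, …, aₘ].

a₀ = ⌊√390⌋ = 19.
With m₀=0, d₀=1 and mₖ₊₁ = dₖaₖ − mₖ, dₖ₊₁ = (n − mₖ₊₁²)/dₖ, aₖ₊₁ = ⌊(a₀+mₖ₊₁)/dₖ₊₁⌋:
  k=1: m=19, d=29, a=1
  k=2: m=10, d=10, a=2
  k=3: m=10, d=29, a=1
  k=4: m=19, d=1, a=38
d=1 and a=2a₀=38 at k=4, so the next step gives (m, d) = (19, 29) again — its k=1 value — and the period has length 4.

[19; 1, 2, 1, 38]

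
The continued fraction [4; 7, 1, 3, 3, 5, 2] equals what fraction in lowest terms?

4843/1173

Fold from the inside: start with 2/1.
  5 + 1/2 = 11/2
  3 + 2/11 = 35/11
  3 + 11/35 = 116/35
  1 + 35/116 = 151/116
  7 + 116/151 = 1173/151
  4 + 151/1173 = 4843/1173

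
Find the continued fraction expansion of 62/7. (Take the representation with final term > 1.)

62 = 8·7 + 6
7 = 1·6 + 1
6 = 6·1 + 0  (stop)
So 62/7 = [8; 1, 6].

[8; 1, 6]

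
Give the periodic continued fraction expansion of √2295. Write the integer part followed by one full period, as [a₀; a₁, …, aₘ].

a₀ = ⌊√2295⌋ = 47.
With m₀=0, d₀=1 and mₖ₊₁ = dₖaₖ − mₖ, dₖ₊₁ = (n − mₖ₊₁²)/dₖ, aₖ₊₁ = ⌊(a₀+mₖ₊₁)/dₖ₊₁⌋:
  k=1: m=47, d=86, a=1
  k=2: m=39, d=9, a=9
  k=3: m=42, d=59, a=1
  k=4: m=17, d=34, a=1
  k=5: m=17, d=59, a=1
  k=6: m=42, d=9, a=9
  k=7: m=39, d=86, a=1
  k=8: m=47, d=1, a=94
d=1 and a=2a₀=94 at k=8, so the next step gives (m, d) = (47, 86) again — its k=1 value — and the period has length 8.

[47; 1, 9, 1, 1, 1, 9, 1, 94]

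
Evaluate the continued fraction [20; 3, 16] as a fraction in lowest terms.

996/49

Using pₖ = aₖpₖ₋₁ + pₖ₋₂ and qₖ = aₖqₖ₋₁ + qₖ₋₂:
  k=0: a=20, p=20, q=1
  k=1: a=3, p=61, q=3
  k=2: a=16, p=996, q=49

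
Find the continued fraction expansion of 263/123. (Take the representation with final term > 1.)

[2; 7, 4, 4]

263 = 2×123 + 17
123 = 7×17 + 4
17 = 4×4 + 1
4 = 4×1 + 0  (stop)
So 263/123 = [2; 7, 4, 4].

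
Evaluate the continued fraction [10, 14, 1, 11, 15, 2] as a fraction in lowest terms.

56164/5579

Fold from the inside: start with 2/1.
  15 + 1/2 = 31/2
  11 + 2/31 = 343/31
  1 + 31/343 = 374/343
  14 + 343/374 = 5579/374
  10 + 374/5579 = 56164/5579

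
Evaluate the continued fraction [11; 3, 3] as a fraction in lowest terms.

113/10

Using pₖ = aₖpₖ₋₁ + pₖ₋₂ and qₖ = aₖqₖ₋₁ + qₖ₋₂:
  k=0: a=11, p=11, q=1
  k=1: a=3, p=34, q=3
  k=2: a=3, p=113, q=10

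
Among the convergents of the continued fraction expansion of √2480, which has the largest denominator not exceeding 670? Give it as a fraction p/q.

√2480 = [49; 1, 3, 1, 98, …] (period length 4).
Convergents:
  p_0/q_0 = 49/1
  p_1/q_1 = 50/1
  p_2/q_2 = 199/4
  p_3/q_3 = 249/5
  p_4/q_4 = 24601/494
  p_5/q_5 = 24850/499
  p_6/q_6 = 99151/1991
q_5 = 499 ≤ 670 < 1991 = q_6, so the answer is 24850/499.

24850/499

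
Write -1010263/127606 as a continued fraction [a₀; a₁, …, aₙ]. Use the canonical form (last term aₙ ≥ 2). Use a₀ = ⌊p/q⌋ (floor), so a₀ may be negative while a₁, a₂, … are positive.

[-8; 12, 18, 15, 1, 5, 6]

-1010263 = -8*127606 + 10585
127606 = 12*10585 + 586
10585 = 18*586 + 37
586 = 15*37 + 31
37 = 1*31 + 6
31 = 5*6 + 1
6 = 6*1 + 0  (stop)
So -1010263/127606 = [-8; 12, 18, 15, 1, 5, 6].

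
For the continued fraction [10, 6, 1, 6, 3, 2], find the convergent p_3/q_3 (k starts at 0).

Using pₖ = aₖpₖ₋₁ + pₖ₋₂, qₖ = aₖqₖ₋₁ + qₖ₋₂ (with p₋₁=1, p₋₂=0, q₋₁=0, q₋₂=1):
  k=0: a=10, p=10, q=1
  k=1: a=6, p=61, q=6
  k=2: a=1, p=71, q=7
  k=3: a=6, p=487, q=48

487/48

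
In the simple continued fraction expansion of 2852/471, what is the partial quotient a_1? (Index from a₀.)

18

2852 = 6·471 + 26   →  a_0 = 6
471 = 18·26 + 3   →  a_1 = 18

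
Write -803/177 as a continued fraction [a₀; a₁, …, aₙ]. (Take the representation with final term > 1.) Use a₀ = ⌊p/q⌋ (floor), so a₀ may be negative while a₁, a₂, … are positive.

-803 = -5·177 + 82
177 = 2·82 + 13
82 = 6·13 + 4
13 = 3·4 + 1
4 = 4·1 + 0  (stop)
So -803/177 = [-5; 2, 6, 3, 4].

[-5; 2, 6, 3, 4]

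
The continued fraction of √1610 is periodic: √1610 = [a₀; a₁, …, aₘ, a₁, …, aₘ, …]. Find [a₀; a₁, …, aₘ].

[40; 8, 80]

a₀ = ⌊√1610⌋ = 40.
With m₀=0, d₀=1 and mₖ₊₁ = dₖaₖ − mₖ, dₖ₊₁ = (n − mₖ₊₁²)/dₖ, aₖ₊₁ = ⌊(a₀+mₖ₊₁)/dₖ₊₁⌋:
  k=1: m=40, d=10, a=8
  k=2: m=40, d=1, a=80
d=1 and a=2a₀=80 at k=2, so the next step gives (m, d) = (40, 10) again — its k=1 value — and the period has length 2.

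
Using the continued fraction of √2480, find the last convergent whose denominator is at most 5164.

√2480 = [49; 1, 3, 1, 98, …] (period length 4).
Convergents:
  p_0/q_0 = 49/1
  p_1/q_1 = 50/1
  p_2/q_2 = 199/4
  p_3/q_3 = 249/5
  p_4/q_4 = 24601/494
  p_5/q_5 = 24850/499
  p_6/q_6 = 99151/1991
  p_7/q_7 = 124001/2490
  p_8/q_8 = 12251249/246011
q_7 = 2490 ≤ 5164 < 246011 = q_8, so the answer is 124001/2490.

124001/2490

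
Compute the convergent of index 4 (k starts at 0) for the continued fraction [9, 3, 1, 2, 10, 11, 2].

Using pₖ = aₖpₖ₋₁ + pₖ₋₂, qₖ = aₖqₖ₋₁ + qₖ₋₂ (with p₋₁=1, p₋₂=0, q₋₁=0, q₋₂=1):
  k=0: a=9, p=9, q=1
  k=1: a=3, p=28, q=3
  k=2: a=1, p=37, q=4
  k=3: a=2, p=102, q=11
  k=4: a=10, p=1057, q=114

1057/114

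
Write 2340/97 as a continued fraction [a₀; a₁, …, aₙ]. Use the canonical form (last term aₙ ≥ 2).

2340 = 24×97 + 12
97 = 8×12 + 1
12 = 12×1 + 0  (stop)
So 2340/97 = [24; 8, 12].

[24; 8, 12]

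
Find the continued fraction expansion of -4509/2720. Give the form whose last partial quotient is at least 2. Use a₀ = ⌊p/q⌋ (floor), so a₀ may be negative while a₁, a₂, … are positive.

[-2; 2, 1, 11, 1, 3, 18]

-4509 = -2×2720 + 931
2720 = 2×931 + 858
931 = 1×858 + 73
858 = 11×73 + 55
73 = 1×55 + 18
55 = 3×18 + 1
18 = 18×1 + 0  (stop)
So -4509/2720 = [-2; 2, 1, 11, 1, 3, 18].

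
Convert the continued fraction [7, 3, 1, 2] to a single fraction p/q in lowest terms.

80/11

Fold from the inside: start with 2/1.
  1 + 1/2 = 3/2
  3 + 2/3 = 11/3
  7 + 3/11 = 80/11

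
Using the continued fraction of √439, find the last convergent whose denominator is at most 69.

440/21

√439 = [20; 1, 19, 1, 40, …] (period length 4).
Convergents:
  p_0/q_0 = 20/1
  p_1/q_1 = 21/1
  p_2/q_2 = 419/20
  p_3/q_3 = 440/21
  p_4/q_4 = 18019/860
q_3 = 21 ≤ 69 < 860 = q_4, so the answer is 440/21.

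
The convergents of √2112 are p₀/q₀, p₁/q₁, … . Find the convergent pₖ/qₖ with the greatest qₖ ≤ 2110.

√2112 = [45; 1, 21, 1, 90, …] (period length 4).
Convergents:
  p_0/q_0 = 45/1
  p_1/q_1 = 46/1
  p_2/q_2 = 1011/22
  p_3/q_3 = 1057/23
  p_4/q_4 = 96141/2092
  p_5/q_5 = 97198/2115
q_4 = 2092 ≤ 2110 < 2115 = q_5, so the answer is 96141/2092.

96141/2092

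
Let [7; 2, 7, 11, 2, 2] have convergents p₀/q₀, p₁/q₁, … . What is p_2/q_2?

Using pₖ = aₖpₖ₋₁ + pₖ₋₂, qₖ = aₖqₖ₋₁ + qₖ₋₂ (with p₋₁=1, p₋₂=0, q₋₁=0, q₋₂=1):
  k=0: a=7, p=7, q=1
  k=1: a=2, p=15, q=2
  k=2: a=7, p=112, q=15

112/15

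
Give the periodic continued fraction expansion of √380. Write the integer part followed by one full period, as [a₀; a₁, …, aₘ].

a₀ = ⌊√380⌋ = 19.
With m₀=0, d₀=1 and mₖ₊₁ = dₖaₖ − mₖ, dₖ₊₁ = (n − mₖ₊₁²)/dₖ, aₖ₊₁ = ⌊(a₀+mₖ₊₁)/dₖ₊₁⌋:
  k=1: m=19, d=19, a=2
  k=2: m=19, d=1, a=38
d=1 and a=2a₀=38 at k=2, so the next step gives (m, d) = (19, 19) again — its k=1 value — and the period has length 2.

[19; 2, 38]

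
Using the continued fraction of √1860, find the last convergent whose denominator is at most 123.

2027/47

√1860 = [43; 7, 1, 4, 1, 7, 86, …] (period length 6).
Convergents:
  p_0/q_0 = 43/1
  p_1/q_1 = 302/7
  p_2/q_2 = 345/8
  p_3/q_3 = 1682/39
  p_4/q_4 = 2027/47
  p_5/q_5 = 15871/368
q_4 = 47 ≤ 123 < 368 = q_5, so the answer is 2027/47.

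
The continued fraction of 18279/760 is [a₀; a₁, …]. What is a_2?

2

18279 = 24·760 + 39   →  a_0 = 24
760 = 19·39 + 19   →  a_1 = 19
39 = 2·19 + 1   →  a_2 = 2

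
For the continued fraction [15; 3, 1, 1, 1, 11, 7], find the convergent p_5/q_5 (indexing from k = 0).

Using pₖ = aₖpₖ₋₁ + pₖ₋₂, qₖ = aₖqₖ₋₁ + qₖ₋₂ (with p₋₁=1, p₋₂=0, q₋₁=0, q₋₂=1):
  k=0: a=15, p=15, q=1
  k=1: a=3, p=46, q=3
  k=2: a=1, p=61, q=4
  k=3: a=1, p=107, q=7
  k=4: a=1, p=168, q=11
  k=5: a=11, p=1955, q=128

1955/128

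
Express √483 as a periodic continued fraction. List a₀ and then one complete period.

[21; 1, 42]

a₀ = ⌊√483⌋ = 21.
With m₀=0, d₀=1 and mₖ₊₁ = dₖaₖ − mₖ, dₖ₊₁ = (n − mₖ₊₁²)/dₖ, aₖ₊₁ = ⌊(a₀+mₖ₊₁)/dₖ₊₁⌋:
  k=1: m=21, d=42, a=1
  k=2: m=21, d=1, a=42
d=1 and a=2a₀=42 at k=2, so the next step gives (m, d) = (21, 42) again — its k=1 value — and the period has length 2.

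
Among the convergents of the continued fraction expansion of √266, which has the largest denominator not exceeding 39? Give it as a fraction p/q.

212/13

√266 = [16; 3, 4, 3, 32, …] (period length 4).
Convergents:
  p_0/q_0 = 16/1
  p_1/q_1 = 49/3
  p_2/q_2 = 212/13
  p_3/q_3 = 685/42
q_2 = 13 ≤ 39 < 42 = q_3, so the answer is 212/13.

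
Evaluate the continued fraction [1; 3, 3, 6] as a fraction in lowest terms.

Fold from the inside: start with 6/1.
  3 + 1/6 = 19/6
  3 + 6/19 = 63/19
  1 + 19/63 = 82/63

82/63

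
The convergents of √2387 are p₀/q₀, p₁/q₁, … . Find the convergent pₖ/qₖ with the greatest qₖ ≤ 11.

√2387 = [48; 1, 5, 1, 96, …] (period length 4).
Convergents:
  p_0/q_0 = 48/1
  p_1/q_1 = 49/1
  p_2/q_2 = 293/6
  p_3/q_3 = 342/7
  p_4/q_4 = 33125/678
q_3 = 7 ≤ 11 < 678 = q_4, so the answer is 342/7.

342/7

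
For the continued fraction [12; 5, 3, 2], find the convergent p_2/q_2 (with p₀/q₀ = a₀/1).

Using pₖ = aₖpₖ₋₁ + pₖ₋₂, qₖ = aₖqₖ₋₁ + qₖ₋₂ (with p₋₁=1, p₋₂=0, q₋₁=0, q₋₂=1):
  k=0: a=12, p=12, q=1
  k=1: a=5, p=61, q=5
  k=2: a=3, p=195, q=16

195/16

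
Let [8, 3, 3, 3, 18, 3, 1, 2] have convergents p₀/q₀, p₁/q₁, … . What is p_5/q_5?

15319/1845

Using pₖ = aₖpₖ₋₁ + pₖ₋₂, qₖ = aₖqₖ₋₁ + qₖ₋₂ (with p₋₁=1, p₋₂=0, q₋₁=0, q₋₂=1):
  k=0: a=8, p=8, q=1
  k=1: a=3, p=25, q=3
  k=2: a=3, p=83, q=10
  k=3: a=3, p=274, q=33
  k=4: a=18, p=5015, q=604
  k=5: a=3, p=15319, q=1845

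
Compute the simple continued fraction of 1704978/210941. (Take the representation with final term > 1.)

[8; 12, 11, 3, 11, 2, 1, 14]

1704978 = 8×210941 + 17450
210941 = 12×17450 + 1541
17450 = 11×1541 + 499
1541 = 3×499 + 44
499 = 11×44 + 15
44 = 2×15 + 14
15 = 1×14 + 1
14 = 14×1 + 0  (stop)
So 1704978/210941 = [8; 12, 11, 3, 11, 2, 1, 14].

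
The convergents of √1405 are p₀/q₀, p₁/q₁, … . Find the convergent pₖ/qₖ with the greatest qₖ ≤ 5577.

√1405 = [37; 2, 14, 2, 74, …] (period length 4).
Convergents:
  p_0/q_0 = 37/1
  p_1/q_1 = 75/2
  p_2/q_2 = 1087/29
  p_3/q_3 = 2249/60
  p_4/q_4 = 167513/4469
  p_5/q_5 = 337275/8998
q_4 = 4469 ≤ 5577 < 8998 = q_5, so the answer is 167513/4469.

167513/4469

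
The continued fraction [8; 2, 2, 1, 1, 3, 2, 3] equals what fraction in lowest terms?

2837/337

Fold from the inside: start with 3/1.
  2 + 1/3 = 7/3
  3 + 3/7 = 24/7
  1 + 7/24 = 31/24
  1 + 24/31 = 55/31
  2 + 31/55 = 141/55
  2 + 55/141 = 337/141
  8 + 141/337 = 2837/337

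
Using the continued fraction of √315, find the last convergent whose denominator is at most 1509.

10081/568

√315 = [17; 1, 2, 1, 34, …] (period length 4).
Convergents:
  p_0/q_0 = 17/1
  p_1/q_1 = 18/1
  p_2/q_2 = 53/3
  p_3/q_3 = 71/4
  p_4/q_4 = 2467/139
  p_5/q_5 = 2538/143
  p_6/q_6 = 7543/425
  p_7/q_7 = 10081/568
  p_8/q_8 = 350297/19737
q_7 = 568 ≤ 1509 < 19737 = q_8, so the answer is 10081/568.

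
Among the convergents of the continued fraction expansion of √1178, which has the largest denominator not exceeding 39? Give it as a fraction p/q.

√1178 = [34; 3, 9, 2, 9, 3, 68, …] (period length 6).
Convergents:
  p_0/q_0 = 34/1
  p_1/q_1 = 103/3
  p_2/q_2 = 961/28
  p_3/q_3 = 2025/59
q_2 = 28 ≤ 39 < 59 = q_3, so the answer is 961/28.

961/28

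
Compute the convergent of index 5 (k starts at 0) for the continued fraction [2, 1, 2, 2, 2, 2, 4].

Using pₖ = aₖpₖ₋₁ + pₖ₋₂, qₖ = aₖqₖ₋₁ + qₖ₋₂ (with p₋₁=1, p₋₂=0, q₋₁=0, q₋₂=1):
  k=0: a=2, p=2, q=1
  k=1: a=1, p=3, q=1
  k=2: a=2, p=8, q=3
  k=3: a=2, p=19, q=7
  k=4: a=2, p=46, q=17
  k=5: a=2, p=111, q=41

111/41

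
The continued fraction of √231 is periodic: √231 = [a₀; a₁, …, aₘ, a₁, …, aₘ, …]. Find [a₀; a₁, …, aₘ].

[15; 5, 30]

a₀ = ⌊√231⌋ = 15.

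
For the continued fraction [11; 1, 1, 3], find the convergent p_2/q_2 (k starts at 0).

Using pₖ = aₖpₖ₋₁ + pₖ₋₂, qₖ = aₖqₖ₋₁ + qₖ₋₂ (with p₋₁=1, p₋₂=0, q₋₁=0, q₋₂=1):
  k=0: a=11, p=11, q=1
  k=1: a=1, p=12, q=1
  k=2: a=1, p=23, q=2

23/2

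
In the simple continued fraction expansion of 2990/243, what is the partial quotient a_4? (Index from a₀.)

2990 = 12·243 + 74   →  a_0 = 12
243 = 3·74 + 21   →  a_1 = 3
74 = 3·21 + 11   →  a_2 = 3
21 = 1·11 + 10   →  a_3 = 1
11 = 1·10 + 1   →  a_4 = 1

1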